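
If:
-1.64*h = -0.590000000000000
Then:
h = 0.36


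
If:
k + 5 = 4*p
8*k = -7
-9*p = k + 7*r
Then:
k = -7/8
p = 33/32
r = -269/224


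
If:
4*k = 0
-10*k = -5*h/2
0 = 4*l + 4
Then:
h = 0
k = 0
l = -1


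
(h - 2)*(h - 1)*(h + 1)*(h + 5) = h^4 + 3*h^3 - 11*h^2 - 3*h + 10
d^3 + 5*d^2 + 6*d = d*(d + 2)*(d + 3)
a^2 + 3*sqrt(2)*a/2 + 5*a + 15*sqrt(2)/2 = (a + 5)*(a + 3*sqrt(2)/2)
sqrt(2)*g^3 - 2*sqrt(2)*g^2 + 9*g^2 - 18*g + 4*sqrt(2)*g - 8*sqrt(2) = (g - 2)*(g + 4*sqrt(2))*(sqrt(2)*g + 1)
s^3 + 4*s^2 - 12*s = s*(s - 2)*(s + 6)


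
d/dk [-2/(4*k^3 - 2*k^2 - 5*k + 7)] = 2*(12*k^2 - 4*k - 5)/(4*k^3 - 2*k^2 - 5*k + 7)^2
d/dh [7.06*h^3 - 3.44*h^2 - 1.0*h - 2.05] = 21.18*h^2 - 6.88*h - 1.0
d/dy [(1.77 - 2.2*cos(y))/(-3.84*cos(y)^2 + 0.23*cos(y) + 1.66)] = (8.448*cos(y)^2 - 13.5936*cos(y) + 4.0591)*sin(y)/(14.7456*cos(y)^4 - 1.7664*cos(y)^3 - 12.6959*cos(y)^2 + 0.7636*cos(y) + 2.7556)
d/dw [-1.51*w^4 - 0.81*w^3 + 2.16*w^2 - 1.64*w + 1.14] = -6.04*w^3 - 2.43*w^2 + 4.32*w - 1.64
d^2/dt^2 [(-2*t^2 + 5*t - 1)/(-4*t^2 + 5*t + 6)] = 2*(-40*t^3 + 192*t^2 - 420*t + 271)/(64*t^6 - 240*t^5 + 12*t^4 + 595*t^3 - 18*t^2 - 540*t - 216)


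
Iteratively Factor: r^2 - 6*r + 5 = (r - 5)*(r - 1)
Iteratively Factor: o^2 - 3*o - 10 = (o - 5)*(o + 2)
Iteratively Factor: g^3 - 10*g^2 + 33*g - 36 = (g - 4)*(g^2 - 6*g + 9) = (g - 4)*(g - 3)*(g - 3)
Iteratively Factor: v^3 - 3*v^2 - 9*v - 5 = (v - 5)*(v^2 + 2*v + 1) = (v - 5)*(v + 1)*(v + 1)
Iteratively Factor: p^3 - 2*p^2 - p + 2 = (p + 1)*(p^2 - 3*p + 2) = (p - 2)*(p + 1)*(p - 1)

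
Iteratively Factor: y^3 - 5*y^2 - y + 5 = (y + 1)*(y^2 - 6*y + 5) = (y - 1)*(y + 1)*(y - 5)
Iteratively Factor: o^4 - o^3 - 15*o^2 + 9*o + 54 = (o + 3)*(o^3 - 4*o^2 - 3*o + 18) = (o + 2)*(o + 3)*(o^2 - 6*o + 9) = (o - 3)*(o + 2)*(o + 3)*(o - 3)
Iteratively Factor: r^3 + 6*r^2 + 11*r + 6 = (r + 3)*(r^2 + 3*r + 2) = (r + 2)*(r + 3)*(r + 1)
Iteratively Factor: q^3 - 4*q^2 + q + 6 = (q - 2)*(q^2 - 2*q - 3) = (q - 2)*(q + 1)*(q - 3)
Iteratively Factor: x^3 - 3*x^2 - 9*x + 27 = (x - 3)*(x^2 - 9) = (x - 3)*(x + 3)*(x - 3)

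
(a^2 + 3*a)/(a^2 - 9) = a/(a - 3)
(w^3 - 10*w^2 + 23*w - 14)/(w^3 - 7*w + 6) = (w - 7)/(w + 3)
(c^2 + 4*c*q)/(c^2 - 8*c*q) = (c + 4*q)/(c - 8*q)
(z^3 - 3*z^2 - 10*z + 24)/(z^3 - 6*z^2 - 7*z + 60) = (z - 2)/(z - 5)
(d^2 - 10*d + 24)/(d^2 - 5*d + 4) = (d - 6)/(d - 1)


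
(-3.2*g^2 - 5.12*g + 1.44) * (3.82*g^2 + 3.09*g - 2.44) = -12.224*g^4 - 29.4464*g^3 - 2.512*g^2 + 16.9424*g - 3.5136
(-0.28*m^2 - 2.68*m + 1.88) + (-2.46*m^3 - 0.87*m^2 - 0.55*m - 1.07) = -2.46*m^3 - 1.15*m^2 - 3.23*m + 0.81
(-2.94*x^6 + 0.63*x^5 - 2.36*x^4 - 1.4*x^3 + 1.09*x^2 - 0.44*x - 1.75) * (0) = 0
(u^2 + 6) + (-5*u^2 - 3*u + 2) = -4*u^2 - 3*u + 8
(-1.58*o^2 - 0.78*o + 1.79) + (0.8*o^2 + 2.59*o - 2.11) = -0.78*o^2 + 1.81*o - 0.32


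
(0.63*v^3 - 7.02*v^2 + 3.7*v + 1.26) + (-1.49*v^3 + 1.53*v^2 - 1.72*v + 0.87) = -0.86*v^3 - 5.49*v^2 + 1.98*v + 2.13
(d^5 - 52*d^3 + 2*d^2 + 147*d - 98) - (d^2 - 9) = d^5 - 52*d^3 + d^2 + 147*d - 89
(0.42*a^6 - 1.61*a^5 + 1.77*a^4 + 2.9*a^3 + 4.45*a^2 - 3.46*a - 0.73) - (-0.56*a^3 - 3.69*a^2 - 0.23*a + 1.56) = 0.42*a^6 - 1.61*a^5 + 1.77*a^4 + 3.46*a^3 + 8.14*a^2 - 3.23*a - 2.29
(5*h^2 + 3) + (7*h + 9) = 5*h^2 + 7*h + 12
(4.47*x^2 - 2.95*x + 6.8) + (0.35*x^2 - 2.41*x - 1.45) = 4.82*x^2 - 5.36*x + 5.35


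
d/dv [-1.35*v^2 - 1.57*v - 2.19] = -2.7*v - 1.57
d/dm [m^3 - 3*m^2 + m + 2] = 3*m^2 - 6*m + 1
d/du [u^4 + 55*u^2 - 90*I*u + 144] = 4*u^3 + 110*u - 90*I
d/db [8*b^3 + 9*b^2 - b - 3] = 24*b^2 + 18*b - 1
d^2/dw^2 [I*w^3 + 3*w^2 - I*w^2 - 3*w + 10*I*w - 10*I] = 6*I*w + 6 - 2*I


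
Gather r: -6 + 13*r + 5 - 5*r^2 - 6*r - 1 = -5*r^2 + 7*r - 2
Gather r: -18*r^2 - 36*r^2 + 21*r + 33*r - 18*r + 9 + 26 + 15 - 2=-54*r^2 + 36*r + 48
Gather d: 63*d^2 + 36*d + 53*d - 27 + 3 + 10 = 63*d^2 + 89*d - 14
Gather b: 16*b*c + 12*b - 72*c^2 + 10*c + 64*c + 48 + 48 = b*(16*c + 12) - 72*c^2 + 74*c + 96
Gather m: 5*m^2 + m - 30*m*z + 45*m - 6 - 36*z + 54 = 5*m^2 + m*(46 - 30*z) - 36*z + 48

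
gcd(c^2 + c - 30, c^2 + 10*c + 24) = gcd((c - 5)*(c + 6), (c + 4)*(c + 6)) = c + 6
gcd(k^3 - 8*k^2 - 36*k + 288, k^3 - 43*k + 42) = k - 6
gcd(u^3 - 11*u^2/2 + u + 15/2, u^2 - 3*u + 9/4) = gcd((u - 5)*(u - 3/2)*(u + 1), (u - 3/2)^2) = u - 3/2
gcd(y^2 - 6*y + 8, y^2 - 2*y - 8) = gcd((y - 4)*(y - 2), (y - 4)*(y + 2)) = y - 4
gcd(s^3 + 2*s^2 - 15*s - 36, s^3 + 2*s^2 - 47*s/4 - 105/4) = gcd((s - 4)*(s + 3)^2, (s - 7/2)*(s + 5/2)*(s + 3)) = s + 3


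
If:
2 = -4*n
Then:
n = -1/2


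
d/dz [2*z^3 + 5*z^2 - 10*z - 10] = 6*z^2 + 10*z - 10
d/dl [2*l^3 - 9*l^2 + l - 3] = 6*l^2 - 18*l + 1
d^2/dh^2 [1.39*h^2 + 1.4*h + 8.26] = 2.78000000000000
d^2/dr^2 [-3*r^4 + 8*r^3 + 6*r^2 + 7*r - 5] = -36*r^2 + 48*r + 12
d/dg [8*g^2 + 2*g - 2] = 16*g + 2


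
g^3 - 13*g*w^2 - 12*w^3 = (g - 4*w)*(g + w)*(g + 3*w)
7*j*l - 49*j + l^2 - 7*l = (7*j + l)*(l - 7)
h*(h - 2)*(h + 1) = h^3 - h^2 - 2*h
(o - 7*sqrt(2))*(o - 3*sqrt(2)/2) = o^2 - 17*sqrt(2)*o/2 + 21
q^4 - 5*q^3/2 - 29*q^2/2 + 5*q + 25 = (q - 5)*(q + 5/2)*(q - sqrt(2))*(q + sqrt(2))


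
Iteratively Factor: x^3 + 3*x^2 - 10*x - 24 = (x + 4)*(x^2 - x - 6) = (x + 2)*(x + 4)*(x - 3)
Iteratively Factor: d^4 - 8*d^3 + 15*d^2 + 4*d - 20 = (d - 2)*(d^3 - 6*d^2 + 3*d + 10) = (d - 2)^2*(d^2 - 4*d - 5) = (d - 5)*(d - 2)^2*(d + 1)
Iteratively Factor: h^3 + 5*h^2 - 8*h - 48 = (h + 4)*(h^2 + h - 12) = (h - 3)*(h + 4)*(h + 4)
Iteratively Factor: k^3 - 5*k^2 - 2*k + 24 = (k + 2)*(k^2 - 7*k + 12) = (k - 3)*(k + 2)*(k - 4)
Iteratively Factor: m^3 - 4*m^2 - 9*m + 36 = (m - 4)*(m^2 - 9) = (m - 4)*(m + 3)*(m - 3)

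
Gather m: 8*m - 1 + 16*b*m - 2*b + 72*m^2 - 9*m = -2*b + 72*m^2 + m*(16*b - 1) - 1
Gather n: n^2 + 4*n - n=n^2 + 3*n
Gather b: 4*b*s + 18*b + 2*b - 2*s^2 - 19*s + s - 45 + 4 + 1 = b*(4*s + 20) - 2*s^2 - 18*s - 40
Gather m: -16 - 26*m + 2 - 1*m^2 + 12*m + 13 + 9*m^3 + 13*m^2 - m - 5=9*m^3 + 12*m^2 - 15*m - 6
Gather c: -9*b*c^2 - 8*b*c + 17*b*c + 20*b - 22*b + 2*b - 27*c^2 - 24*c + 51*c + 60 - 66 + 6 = c^2*(-9*b - 27) + c*(9*b + 27)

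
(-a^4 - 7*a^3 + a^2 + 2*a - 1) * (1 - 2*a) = 2*a^5 + 13*a^4 - 9*a^3 - 3*a^2 + 4*a - 1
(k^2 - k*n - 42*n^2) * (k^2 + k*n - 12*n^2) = k^4 - 55*k^2*n^2 - 30*k*n^3 + 504*n^4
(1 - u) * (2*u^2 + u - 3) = -2*u^3 + u^2 + 4*u - 3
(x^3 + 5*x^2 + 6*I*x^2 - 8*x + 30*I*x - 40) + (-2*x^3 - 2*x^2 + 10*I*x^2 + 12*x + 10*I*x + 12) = -x^3 + 3*x^2 + 16*I*x^2 + 4*x + 40*I*x - 28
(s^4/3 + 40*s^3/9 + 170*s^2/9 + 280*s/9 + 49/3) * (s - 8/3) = s^5/3 + 32*s^4/9 + 190*s^3/27 - 520*s^2/27 - 1799*s/27 - 392/9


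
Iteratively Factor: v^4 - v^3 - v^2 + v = (v)*(v^3 - v^2 - v + 1) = v*(v - 1)*(v^2 - 1) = v*(v - 1)^2*(v + 1)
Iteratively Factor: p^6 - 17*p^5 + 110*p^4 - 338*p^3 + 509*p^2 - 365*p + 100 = (p - 1)*(p^5 - 16*p^4 + 94*p^3 - 244*p^2 + 265*p - 100) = (p - 5)*(p - 1)*(p^4 - 11*p^3 + 39*p^2 - 49*p + 20) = (p - 5)*(p - 1)^2*(p^3 - 10*p^2 + 29*p - 20) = (p - 5)*(p - 4)*(p - 1)^2*(p^2 - 6*p + 5) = (p - 5)^2*(p - 4)*(p - 1)^2*(p - 1)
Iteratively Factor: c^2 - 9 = (c - 3)*(c + 3)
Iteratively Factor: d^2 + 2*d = (d)*(d + 2)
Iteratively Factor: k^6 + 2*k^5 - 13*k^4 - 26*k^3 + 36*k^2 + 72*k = (k + 3)*(k^5 - k^4 - 10*k^3 + 4*k^2 + 24*k) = (k - 3)*(k + 3)*(k^4 + 2*k^3 - 4*k^2 - 8*k) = (k - 3)*(k - 2)*(k + 3)*(k^3 + 4*k^2 + 4*k) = (k - 3)*(k - 2)*(k + 2)*(k + 3)*(k^2 + 2*k) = k*(k - 3)*(k - 2)*(k + 2)*(k + 3)*(k + 2)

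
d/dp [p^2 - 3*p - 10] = 2*p - 3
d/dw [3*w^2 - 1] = 6*w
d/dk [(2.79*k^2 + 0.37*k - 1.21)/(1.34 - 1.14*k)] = (-3.1806*k^2 + 7.4772*k - 0.8836)/(1.2996*k^2 - 3.0552*k + 1.7956)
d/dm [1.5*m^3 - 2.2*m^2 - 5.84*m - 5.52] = 4.5*m^2 - 4.4*m - 5.84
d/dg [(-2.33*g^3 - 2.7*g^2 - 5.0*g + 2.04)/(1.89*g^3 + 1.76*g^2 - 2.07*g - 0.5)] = (1.0022*g^4 + 28.5462*g^3 + 6.3172*g^2 - 4.4808*g + 6.7228)/(3.5721*g^6 + 6.6528*g^5 - 4.727*g^4 - 9.1764*g^3 + 2.5249*g^2 + 2.07*g + 0.25)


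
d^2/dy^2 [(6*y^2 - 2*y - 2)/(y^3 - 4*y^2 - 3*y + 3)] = 4*(3*y^6 - 3*y^5 + 33*y^4 - 86*y^3 + 87*y^2 - 63*y - 3)/(y^9 - 12*y^8 + 39*y^7 + 17*y^6 - 189*y^5 - 18*y^4 + 216*y^3 - 27*y^2 - 81*y + 27)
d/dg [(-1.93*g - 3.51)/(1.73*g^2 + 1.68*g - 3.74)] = (3.3389*g^2 + 12.1446*g + 13.115)/(2.9929*g^4 + 5.8128*g^3 - 10.118*g^2 - 12.5664*g + 13.9876)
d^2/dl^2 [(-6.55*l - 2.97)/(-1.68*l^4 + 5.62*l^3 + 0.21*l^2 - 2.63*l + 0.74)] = (221.84064*l^7 - 821.82912*l^6 + 386.15532*l^5 + 979.546068*l^4 + 465.636466*l^3 - 545.178462*l^2 - 90.059022*l + 65.65853)/(4.741632*l^12 - 47.585664*l^11 + 157.407264*l^10 - 143.339176*l^9 - 174.930084*l^8 + 284.81091*l^7 - 15.075465*l^6 - 141.128769*l^5 + 63.930219*l^4 + 11.411123*l^3 - 15.700506*l^2 + 4.320564*l - 0.405224)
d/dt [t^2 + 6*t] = 2*t + 6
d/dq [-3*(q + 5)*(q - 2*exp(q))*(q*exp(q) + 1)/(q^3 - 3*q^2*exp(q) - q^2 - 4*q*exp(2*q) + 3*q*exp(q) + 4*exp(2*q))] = 3*(-(q + 5)*(q - 2*exp(q))*(q*exp(q) + 1)*(3*q^2*exp(q) - 3*q^2 + 8*q*exp(2*q) + 3*q*exp(q) + 2*q - 4*exp(2*q) - 3*exp(q)) + (-(q + 1)*(q + 5)*(q - 2*exp(q))*exp(q) + (q + 5)*(q*exp(q) + 1)*(2*exp(q) - 1) - (q - 2*exp(q))*(q*exp(q) + 1))*(q^3 - 3*q^2*exp(q) - q^2 - 4*q*exp(2*q) + 3*q*exp(q) + 4*exp(2*q)))/(q^3 - 3*q^2*exp(q) - q^2 - 4*q*exp(2*q) + 3*q*exp(q) + 4*exp(2*q))^2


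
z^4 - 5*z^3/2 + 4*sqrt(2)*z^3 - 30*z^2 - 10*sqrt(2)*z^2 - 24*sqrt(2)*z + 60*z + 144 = (z - 4)*(z + 3/2)*(z - 2*sqrt(2))*(z + 6*sqrt(2))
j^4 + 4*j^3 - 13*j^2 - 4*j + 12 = (j - 2)*(j - 1)*(j + 1)*(j + 6)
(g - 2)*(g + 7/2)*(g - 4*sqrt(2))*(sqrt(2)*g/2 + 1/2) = sqrt(2)*g^4/2 - 7*g^3/2 + 3*sqrt(2)*g^3/4 - 11*sqrt(2)*g^2/2 - 21*g^2/4 - 3*sqrt(2)*g + 49*g/2 + 14*sqrt(2)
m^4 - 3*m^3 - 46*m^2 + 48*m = m*(m - 8)*(m - 1)*(m + 6)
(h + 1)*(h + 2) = h^2 + 3*h + 2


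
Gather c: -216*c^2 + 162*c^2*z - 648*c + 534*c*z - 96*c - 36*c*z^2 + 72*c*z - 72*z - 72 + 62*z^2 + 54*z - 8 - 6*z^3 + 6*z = c^2*(162*z - 216) + c*(-36*z^2 + 606*z - 744) - 6*z^3 + 62*z^2 - 12*z - 80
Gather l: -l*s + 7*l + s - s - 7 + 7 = l*(7 - s)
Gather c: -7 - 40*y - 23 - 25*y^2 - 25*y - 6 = -25*y^2 - 65*y - 36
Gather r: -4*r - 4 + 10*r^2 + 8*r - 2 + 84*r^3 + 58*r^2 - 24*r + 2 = 84*r^3 + 68*r^2 - 20*r - 4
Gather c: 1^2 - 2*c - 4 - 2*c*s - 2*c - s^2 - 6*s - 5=c*(-2*s - 4) - s^2 - 6*s - 8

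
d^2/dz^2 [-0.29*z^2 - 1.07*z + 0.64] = -0.580000000000000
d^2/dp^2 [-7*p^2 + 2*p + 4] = -14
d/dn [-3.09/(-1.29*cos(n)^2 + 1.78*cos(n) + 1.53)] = (7.9722*cos(n) - 5.5002)*sin(n)/(-1.29*cos(n)^2 + 1.78*cos(n) + 1.53)^2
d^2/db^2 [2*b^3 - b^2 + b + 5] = 12*b - 2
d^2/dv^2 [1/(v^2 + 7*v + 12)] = 2*(-v^2 - 7*v + (2*v + 7)^2 - 12)/(v^2 + 7*v + 12)^3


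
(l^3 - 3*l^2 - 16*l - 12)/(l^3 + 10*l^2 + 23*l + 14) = (l - 6)/(l + 7)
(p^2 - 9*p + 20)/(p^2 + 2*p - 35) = (p - 4)/(p + 7)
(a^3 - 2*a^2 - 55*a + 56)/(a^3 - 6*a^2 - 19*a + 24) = (a + 7)/(a + 3)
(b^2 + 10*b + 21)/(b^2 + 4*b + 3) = (b + 7)/(b + 1)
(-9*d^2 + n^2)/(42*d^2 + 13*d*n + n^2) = (-9*d^2 + n^2)/(42*d^2 + 13*d*n + n^2)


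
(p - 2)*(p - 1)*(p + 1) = p^3 - 2*p^2 - p + 2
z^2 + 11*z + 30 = (z + 5)*(z + 6)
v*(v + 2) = v^2 + 2*v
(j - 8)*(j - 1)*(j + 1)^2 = j^4 - 7*j^3 - 9*j^2 + 7*j + 8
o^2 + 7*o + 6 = (o + 1)*(o + 6)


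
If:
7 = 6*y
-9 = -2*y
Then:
No Solution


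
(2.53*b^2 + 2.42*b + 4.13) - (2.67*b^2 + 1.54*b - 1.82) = -0.14*b^2 + 0.88*b + 5.95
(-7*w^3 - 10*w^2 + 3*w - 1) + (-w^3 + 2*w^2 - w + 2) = -8*w^3 - 8*w^2 + 2*w + 1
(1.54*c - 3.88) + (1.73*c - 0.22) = 3.27*c - 4.1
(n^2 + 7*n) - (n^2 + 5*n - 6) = 2*n + 6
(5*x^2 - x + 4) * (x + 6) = 5*x^3 + 29*x^2 - 2*x + 24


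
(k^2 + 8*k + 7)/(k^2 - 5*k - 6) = (k + 7)/(k - 6)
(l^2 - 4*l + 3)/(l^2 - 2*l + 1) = (l - 3)/(l - 1)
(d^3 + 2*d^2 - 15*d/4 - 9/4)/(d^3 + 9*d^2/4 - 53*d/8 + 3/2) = 2*(2*d^2 + 7*d + 3)/(4*d^2 + 15*d - 4)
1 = 1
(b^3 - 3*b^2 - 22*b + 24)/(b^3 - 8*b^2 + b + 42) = (b^3 - 3*b^2 - 22*b + 24)/(b^3 - 8*b^2 + b + 42)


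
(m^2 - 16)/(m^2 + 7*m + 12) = (m - 4)/(m + 3)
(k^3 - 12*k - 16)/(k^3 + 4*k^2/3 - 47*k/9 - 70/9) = 9*(k^2 - 2*k - 8)/(9*k^2 - 6*k - 35)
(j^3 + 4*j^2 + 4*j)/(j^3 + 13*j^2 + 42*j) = (j^2 + 4*j + 4)/(j^2 + 13*j + 42)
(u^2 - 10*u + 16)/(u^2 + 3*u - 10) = (u - 8)/(u + 5)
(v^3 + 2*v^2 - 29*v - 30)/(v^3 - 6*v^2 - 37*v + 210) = (v + 1)/(v - 7)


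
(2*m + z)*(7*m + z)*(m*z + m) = 14*m^3*z + 14*m^3 + 9*m^2*z^2 + 9*m^2*z + m*z^3 + m*z^2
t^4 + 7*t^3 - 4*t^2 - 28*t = t*(t - 2)*(t + 2)*(t + 7)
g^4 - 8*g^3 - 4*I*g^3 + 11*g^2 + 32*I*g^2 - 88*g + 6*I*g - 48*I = (g - 8)*(g - 6*I)*(g + I)^2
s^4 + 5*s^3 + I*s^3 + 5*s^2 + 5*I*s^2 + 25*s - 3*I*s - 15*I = (s + 5)*(s - I)^2*(s + 3*I)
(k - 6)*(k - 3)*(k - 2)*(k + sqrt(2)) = k^4 - 11*k^3 + sqrt(2)*k^3 - 11*sqrt(2)*k^2 + 36*k^2 - 36*k + 36*sqrt(2)*k - 36*sqrt(2)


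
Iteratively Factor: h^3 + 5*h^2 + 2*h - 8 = (h - 1)*(h^2 + 6*h + 8) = (h - 1)*(h + 4)*(h + 2)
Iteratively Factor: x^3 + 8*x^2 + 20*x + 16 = (x + 2)*(x^2 + 6*x + 8) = (x + 2)^2*(x + 4)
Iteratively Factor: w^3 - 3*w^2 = (w - 3)*(w^2) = w*(w - 3)*(w)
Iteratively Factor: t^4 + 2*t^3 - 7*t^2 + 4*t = (t - 1)*(t^3 + 3*t^2 - 4*t) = (t - 1)*(t + 4)*(t^2 - t) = t*(t - 1)*(t + 4)*(t - 1)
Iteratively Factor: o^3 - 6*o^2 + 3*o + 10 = (o - 2)*(o^2 - 4*o - 5) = (o - 2)*(o + 1)*(o - 5)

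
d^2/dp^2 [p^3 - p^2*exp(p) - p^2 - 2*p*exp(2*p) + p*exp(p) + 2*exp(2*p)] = -p^2*exp(p) - 8*p*exp(2*p) - 3*p*exp(p) + 6*p - 2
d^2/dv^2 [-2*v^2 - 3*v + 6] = -4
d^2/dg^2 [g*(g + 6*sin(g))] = -6*g*sin(g) + 12*cos(g) + 2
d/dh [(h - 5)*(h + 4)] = 2*h - 1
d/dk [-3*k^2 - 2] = -6*k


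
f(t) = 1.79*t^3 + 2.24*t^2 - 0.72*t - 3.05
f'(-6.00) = 165.72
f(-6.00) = -304.73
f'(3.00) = 61.05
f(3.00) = 63.28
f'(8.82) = 456.54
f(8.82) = 1393.03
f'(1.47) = 17.47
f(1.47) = 6.42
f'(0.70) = 5.05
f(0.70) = -1.84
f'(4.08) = 106.95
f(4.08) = 152.87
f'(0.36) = 1.59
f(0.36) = -2.94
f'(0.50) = 2.86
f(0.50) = -2.63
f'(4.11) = 108.40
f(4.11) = 156.10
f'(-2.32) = 17.79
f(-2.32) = -11.68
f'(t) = 5.37*t^2 + 4.48*t - 0.72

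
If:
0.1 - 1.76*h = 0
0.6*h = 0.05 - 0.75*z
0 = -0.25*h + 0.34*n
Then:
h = 0.06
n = 0.04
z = 0.02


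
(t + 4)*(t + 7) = t^2 + 11*t + 28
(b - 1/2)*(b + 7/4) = b^2 + 5*b/4 - 7/8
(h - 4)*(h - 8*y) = h^2 - 8*h*y - 4*h + 32*y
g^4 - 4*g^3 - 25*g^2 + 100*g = g*(g - 5)*(g - 4)*(g + 5)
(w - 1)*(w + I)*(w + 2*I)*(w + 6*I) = w^4 - w^3 + 9*I*w^3 - 20*w^2 - 9*I*w^2 + 20*w - 12*I*w + 12*I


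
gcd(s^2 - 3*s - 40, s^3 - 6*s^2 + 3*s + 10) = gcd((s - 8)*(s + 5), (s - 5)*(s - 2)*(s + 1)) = 1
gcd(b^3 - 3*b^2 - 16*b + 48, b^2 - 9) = b - 3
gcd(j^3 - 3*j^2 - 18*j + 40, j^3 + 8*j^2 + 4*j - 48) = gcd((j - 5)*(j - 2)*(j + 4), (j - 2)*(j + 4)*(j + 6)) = j^2 + 2*j - 8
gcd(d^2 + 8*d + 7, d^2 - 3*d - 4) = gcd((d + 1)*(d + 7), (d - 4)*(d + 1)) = d + 1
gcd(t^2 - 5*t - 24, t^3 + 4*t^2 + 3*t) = t + 3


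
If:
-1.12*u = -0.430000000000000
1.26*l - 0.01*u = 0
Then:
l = 0.00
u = 0.38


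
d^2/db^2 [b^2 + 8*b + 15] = 2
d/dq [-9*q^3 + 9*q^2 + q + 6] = -27*q^2 + 18*q + 1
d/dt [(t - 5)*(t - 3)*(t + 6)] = 3*t^2 - 4*t - 33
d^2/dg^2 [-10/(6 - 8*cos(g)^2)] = 40*(-8*sin(g)^4 + 10*sin(g)^2 + 1)/(4*cos(g)^2 - 3)^3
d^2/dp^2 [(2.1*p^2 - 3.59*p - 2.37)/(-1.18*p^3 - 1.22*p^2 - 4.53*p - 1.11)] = (-5.84808000000001*p^6 + 29.992296*p^5 + 137.96088*p^4 + 88.616212*p^3 + 57.813372*p^2 + 30.793428*p + 49.572144)/(1.643032*p^9 + 5.096184*p^8 + 24.191652*p^7 + 45.580868*p^6 + 102.459078*p^5 + 115.66323*p^4 + 134.128467*p^3 + 72.844083*p^2 + 16.744239*p + 1.367631)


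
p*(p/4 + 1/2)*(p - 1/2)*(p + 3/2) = p^4/4 + 3*p^3/4 + 5*p^2/16 - 3*p/8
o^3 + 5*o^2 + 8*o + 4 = (o + 1)*(o + 2)^2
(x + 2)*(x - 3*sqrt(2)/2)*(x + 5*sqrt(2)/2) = x^3 + sqrt(2)*x^2 + 2*x^2 - 15*x/2 + 2*sqrt(2)*x - 15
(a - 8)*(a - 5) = a^2 - 13*a + 40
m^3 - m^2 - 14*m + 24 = (m - 3)*(m - 2)*(m + 4)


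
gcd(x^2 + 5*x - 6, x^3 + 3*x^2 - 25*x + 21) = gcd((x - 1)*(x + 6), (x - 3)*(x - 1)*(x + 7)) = x - 1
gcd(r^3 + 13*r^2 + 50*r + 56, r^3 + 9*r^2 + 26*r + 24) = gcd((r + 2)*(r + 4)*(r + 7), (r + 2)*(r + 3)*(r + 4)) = r^2 + 6*r + 8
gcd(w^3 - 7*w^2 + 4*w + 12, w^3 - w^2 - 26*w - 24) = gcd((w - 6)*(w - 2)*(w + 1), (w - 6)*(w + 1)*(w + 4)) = w^2 - 5*w - 6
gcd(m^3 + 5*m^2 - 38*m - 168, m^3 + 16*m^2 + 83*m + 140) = m^2 + 11*m + 28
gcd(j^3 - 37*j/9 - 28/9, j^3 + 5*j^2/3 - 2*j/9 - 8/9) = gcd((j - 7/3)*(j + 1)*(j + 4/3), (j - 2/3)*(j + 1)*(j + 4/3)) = j^2 + 7*j/3 + 4/3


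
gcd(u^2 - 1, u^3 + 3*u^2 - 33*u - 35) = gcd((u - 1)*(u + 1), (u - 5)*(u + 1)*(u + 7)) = u + 1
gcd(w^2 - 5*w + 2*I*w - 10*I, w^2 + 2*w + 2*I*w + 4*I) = w + 2*I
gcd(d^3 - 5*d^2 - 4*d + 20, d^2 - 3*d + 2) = d - 2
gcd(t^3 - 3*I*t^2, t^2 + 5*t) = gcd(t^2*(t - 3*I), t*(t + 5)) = t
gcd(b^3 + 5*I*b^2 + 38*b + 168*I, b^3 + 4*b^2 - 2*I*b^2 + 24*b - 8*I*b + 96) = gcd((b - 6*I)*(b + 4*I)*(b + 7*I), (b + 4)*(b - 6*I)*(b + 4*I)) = b^2 - 2*I*b + 24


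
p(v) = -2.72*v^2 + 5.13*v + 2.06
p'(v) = 5.13 - 5.44*v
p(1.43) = 3.83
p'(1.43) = -2.65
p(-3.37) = -46.12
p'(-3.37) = 23.46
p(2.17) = 0.38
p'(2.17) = -6.67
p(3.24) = -9.87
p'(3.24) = -12.50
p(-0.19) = 0.99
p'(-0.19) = 6.16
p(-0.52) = -1.34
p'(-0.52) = 7.96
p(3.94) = -19.95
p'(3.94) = -16.30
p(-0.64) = -2.34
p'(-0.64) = 8.61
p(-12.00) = -451.18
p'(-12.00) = 70.41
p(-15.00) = -686.89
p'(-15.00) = 86.73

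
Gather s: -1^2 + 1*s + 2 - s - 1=0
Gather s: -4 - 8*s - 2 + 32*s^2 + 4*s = 32*s^2 - 4*s - 6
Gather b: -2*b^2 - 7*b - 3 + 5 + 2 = -2*b^2 - 7*b + 4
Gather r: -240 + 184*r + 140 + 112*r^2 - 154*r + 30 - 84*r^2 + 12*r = 28*r^2 + 42*r - 70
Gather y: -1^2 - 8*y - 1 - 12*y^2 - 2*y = -12*y^2 - 10*y - 2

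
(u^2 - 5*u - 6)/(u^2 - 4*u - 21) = (-u^2 + 5*u + 6)/(-u^2 + 4*u + 21)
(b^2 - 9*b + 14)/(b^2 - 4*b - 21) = (b - 2)/(b + 3)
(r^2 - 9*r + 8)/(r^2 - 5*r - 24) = (r - 1)/(r + 3)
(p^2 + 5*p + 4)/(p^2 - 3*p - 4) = (p + 4)/(p - 4)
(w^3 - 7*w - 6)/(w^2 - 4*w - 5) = (w^2 - w - 6)/(w - 5)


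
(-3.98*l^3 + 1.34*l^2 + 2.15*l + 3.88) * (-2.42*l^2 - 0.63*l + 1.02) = 9.6316*l^5 - 0.7354*l^4 - 10.1068*l^3 - 9.3773*l^2 - 0.2514*l + 3.9576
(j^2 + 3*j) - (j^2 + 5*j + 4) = -2*j - 4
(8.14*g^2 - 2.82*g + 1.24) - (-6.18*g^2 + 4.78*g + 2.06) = 14.32*g^2 - 7.6*g - 0.82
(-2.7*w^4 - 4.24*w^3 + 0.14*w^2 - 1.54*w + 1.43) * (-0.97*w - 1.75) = 2.619*w^5 + 8.8378*w^4 + 7.2842*w^3 + 1.2488*w^2 + 1.3079*w - 2.5025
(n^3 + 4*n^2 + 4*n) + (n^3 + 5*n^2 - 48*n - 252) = 2*n^3 + 9*n^2 - 44*n - 252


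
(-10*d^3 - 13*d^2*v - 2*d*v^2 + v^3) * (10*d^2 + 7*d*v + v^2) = -100*d^5 - 200*d^4*v - 121*d^3*v^2 - 17*d^2*v^3 + 5*d*v^4 + v^5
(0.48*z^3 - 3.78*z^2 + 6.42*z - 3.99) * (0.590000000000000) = 0.2832*z^3 - 2.2302*z^2 + 3.7878*z - 2.3541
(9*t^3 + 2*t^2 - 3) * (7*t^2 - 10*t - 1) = 63*t^5 - 76*t^4 - 29*t^3 - 23*t^2 + 30*t + 3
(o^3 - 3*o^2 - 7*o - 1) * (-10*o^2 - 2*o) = -10*o^5 + 28*o^4 + 76*o^3 + 24*o^2 + 2*o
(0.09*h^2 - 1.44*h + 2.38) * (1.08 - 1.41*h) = -0.1269*h^3 + 2.1276*h^2 - 4.911*h + 2.5704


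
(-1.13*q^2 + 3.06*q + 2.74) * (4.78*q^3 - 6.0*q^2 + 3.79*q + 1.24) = -5.4014*q^5 + 21.4068*q^4 - 9.5455*q^3 - 6.2438*q^2 + 14.179*q + 3.3976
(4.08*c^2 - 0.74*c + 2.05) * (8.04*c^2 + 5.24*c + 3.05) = 32.8032*c^4 + 15.4296*c^3 + 25.0484*c^2 + 8.485*c + 6.2525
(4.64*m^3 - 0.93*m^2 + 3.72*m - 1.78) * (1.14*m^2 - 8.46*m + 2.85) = 5.2896*m^5 - 40.3146*m^4 + 25.3326*m^3 - 36.1509*m^2 + 25.6608*m - 5.073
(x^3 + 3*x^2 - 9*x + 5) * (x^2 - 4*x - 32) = x^5 - x^4 - 53*x^3 - 55*x^2 + 268*x - 160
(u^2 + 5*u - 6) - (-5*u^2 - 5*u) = 6*u^2 + 10*u - 6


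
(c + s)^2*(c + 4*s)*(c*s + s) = c^4*s + 6*c^3*s^2 + c^3*s + 9*c^2*s^3 + 6*c^2*s^2 + 4*c*s^4 + 9*c*s^3 + 4*s^4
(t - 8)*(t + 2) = t^2 - 6*t - 16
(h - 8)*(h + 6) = h^2 - 2*h - 48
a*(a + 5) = a^2 + 5*a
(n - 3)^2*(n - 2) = n^3 - 8*n^2 + 21*n - 18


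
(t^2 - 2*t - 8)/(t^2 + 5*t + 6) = (t - 4)/(t + 3)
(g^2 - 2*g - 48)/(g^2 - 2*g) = (g^2 - 2*g - 48)/(g*(g - 2))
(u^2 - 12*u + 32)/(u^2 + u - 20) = (u - 8)/(u + 5)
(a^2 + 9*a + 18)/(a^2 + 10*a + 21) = (a + 6)/(a + 7)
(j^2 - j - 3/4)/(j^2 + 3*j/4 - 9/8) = 2*(4*j^2 - 4*j - 3)/(8*j^2 + 6*j - 9)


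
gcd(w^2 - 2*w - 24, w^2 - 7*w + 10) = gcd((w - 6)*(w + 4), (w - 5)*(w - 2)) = 1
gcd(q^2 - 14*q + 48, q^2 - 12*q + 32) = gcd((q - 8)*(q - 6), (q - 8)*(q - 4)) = q - 8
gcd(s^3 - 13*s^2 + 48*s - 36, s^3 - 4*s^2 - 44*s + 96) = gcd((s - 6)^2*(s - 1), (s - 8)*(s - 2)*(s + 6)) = 1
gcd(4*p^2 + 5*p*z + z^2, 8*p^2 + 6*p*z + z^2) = 4*p + z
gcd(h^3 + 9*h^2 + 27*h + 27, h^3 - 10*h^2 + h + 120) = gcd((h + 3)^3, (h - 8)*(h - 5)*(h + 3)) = h + 3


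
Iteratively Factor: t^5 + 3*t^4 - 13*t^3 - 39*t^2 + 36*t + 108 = (t - 2)*(t^4 + 5*t^3 - 3*t^2 - 45*t - 54) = (t - 2)*(t + 3)*(t^3 + 2*t^2 - 9*t - 18) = (t - 3)*(t - 2)*(t + 3)*(t^2 + 5*t + 6) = (t - 3)*(t - 2)*(t + 2)*(t + 3)*(t + 3)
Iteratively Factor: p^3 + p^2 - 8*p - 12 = (p + 2)*(p^2 - p - 6) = (p - 3)*(p + 2)*(p + 2)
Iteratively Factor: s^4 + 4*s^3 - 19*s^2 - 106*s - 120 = (s + 4)*(s^3 - 19*s - 30) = (s + 3)*(s + 4)*(s^2 - 3*s - 10) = (s - 5)*(s + 3)*(s + 4)*(s + 2)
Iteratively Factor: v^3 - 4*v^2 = (v - 4)*(v^2) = v*(v - 4)*(v)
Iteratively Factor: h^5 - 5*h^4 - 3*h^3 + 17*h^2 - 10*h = (h - 5)*(h^4 - 3*h^2 + 2*h) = (h - 5)*(h - 1)*(h^3 + h^2 - 2*h) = (h - 5)*(h - 1)^2*(h^2 + 2*h) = (h - 5)*(h - 1)^2*(h + 2)*(h)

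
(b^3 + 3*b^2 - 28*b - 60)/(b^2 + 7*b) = (b^3 + 3*b^2 - 28*b - 60)/(b*(b + 7))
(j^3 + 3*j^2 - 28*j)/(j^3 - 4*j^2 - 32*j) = (-j^2 - 3*j + 28)/(-j^2 + 4*j + 32)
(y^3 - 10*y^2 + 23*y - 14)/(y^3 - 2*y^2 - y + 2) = (y - 7)/(y + 1)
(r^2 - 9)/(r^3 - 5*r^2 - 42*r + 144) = (r + 3)/(r^2 - 2*r - 48)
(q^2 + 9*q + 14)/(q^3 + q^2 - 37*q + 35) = (q + 2)/(q^2 - 6*q + 5)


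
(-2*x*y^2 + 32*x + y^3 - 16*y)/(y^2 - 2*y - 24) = (-2*x*y + 8*x + y^2 - 4*y)/(y - 6)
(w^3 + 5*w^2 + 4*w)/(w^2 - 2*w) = (w^2 + 5*w + 4)/(w - 2)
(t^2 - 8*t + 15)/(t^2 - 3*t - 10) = (t - 3)/(t + 2)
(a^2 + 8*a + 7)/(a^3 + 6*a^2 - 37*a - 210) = (a + 1)/(a^2 - a - 30)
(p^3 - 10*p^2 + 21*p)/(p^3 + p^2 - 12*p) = (p - 7)/(p + 4)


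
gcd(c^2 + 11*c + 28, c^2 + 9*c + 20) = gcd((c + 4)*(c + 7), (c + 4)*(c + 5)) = c + 4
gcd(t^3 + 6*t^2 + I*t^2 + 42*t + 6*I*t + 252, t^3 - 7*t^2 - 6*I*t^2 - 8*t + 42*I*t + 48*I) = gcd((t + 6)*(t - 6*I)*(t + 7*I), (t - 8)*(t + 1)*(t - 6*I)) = t - 6*I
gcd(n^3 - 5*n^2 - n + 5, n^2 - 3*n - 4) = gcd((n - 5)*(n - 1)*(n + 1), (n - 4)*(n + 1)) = n + 1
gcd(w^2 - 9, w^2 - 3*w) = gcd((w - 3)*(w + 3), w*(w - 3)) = w - 3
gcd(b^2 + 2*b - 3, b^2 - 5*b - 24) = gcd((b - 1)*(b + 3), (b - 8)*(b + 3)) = b + 3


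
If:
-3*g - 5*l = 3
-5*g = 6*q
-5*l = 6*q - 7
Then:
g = -5/4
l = 3/20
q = 25/24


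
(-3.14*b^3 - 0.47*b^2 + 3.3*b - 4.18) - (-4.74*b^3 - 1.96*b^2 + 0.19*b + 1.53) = 1.6*b^3 + 1.49*b^2 + 3.11*b - 5.71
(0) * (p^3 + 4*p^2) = 0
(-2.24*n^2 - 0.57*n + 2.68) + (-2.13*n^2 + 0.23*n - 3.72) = -4.37*n^2 - 0.34*n - 1.04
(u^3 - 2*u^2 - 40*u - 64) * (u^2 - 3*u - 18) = u^5 - 5*u^4 - 52*u^3 + 92*u^2 + 912*u + 1152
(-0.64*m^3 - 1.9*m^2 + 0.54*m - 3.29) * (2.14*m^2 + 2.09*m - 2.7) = -1.3696*m^5 - 5.4036*m^4 - 1.0874*m^3 - 0.782000000000001*m^2 - 8.3341*m + 8.883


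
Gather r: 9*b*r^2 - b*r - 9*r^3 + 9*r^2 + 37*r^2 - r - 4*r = -9*r^3 + r^2*(9*b + 46) + r*(-b - 5)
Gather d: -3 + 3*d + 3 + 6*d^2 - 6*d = 6*d^2 - 3*d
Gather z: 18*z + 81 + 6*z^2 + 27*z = 6*z^2 + 45*z + 81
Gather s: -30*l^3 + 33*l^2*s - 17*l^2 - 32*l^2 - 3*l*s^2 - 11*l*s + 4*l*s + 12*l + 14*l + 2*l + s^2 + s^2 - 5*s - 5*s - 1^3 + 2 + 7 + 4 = -30*l^3 - 49*l^2 + 28*l + s^2*(2 - 3*l) + s*(33*l^2 - 7*l - 10) + 12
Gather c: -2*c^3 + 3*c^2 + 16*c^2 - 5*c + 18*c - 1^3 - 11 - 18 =-2*c^3 + 19*c^2 + 13*c - 30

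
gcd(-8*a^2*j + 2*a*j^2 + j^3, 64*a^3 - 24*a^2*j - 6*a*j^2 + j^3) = 8*a^2 - 2*a*j - j^2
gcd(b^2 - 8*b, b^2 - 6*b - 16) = b - 8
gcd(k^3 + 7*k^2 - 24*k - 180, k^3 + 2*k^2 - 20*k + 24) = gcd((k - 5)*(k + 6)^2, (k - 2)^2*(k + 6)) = k + 6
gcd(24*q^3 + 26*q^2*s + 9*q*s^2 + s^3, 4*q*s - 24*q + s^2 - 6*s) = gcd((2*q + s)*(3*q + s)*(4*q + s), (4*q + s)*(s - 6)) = 4*q + s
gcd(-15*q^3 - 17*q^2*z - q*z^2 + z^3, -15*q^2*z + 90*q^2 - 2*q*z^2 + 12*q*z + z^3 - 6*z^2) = -15*q^2 - 2*q*z + z^2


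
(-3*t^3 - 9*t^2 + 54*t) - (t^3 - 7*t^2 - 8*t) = -4*t^3 - 2*t^2 + 62*t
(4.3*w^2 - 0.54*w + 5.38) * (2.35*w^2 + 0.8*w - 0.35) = 10.105*w^4 + 2.171*w^3 + 10.706*w^2 + 4.493*w - 1.883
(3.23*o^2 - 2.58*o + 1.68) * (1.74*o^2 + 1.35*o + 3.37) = 5.6202*o^4 - 0.1287*o^3 + 10.3253*o^2 - 6.4266*o + 5.6616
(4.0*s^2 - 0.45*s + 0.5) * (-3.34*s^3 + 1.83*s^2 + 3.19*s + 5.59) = -13.36*s^5 + 8.823*s^4 + 10.2665*s^3 + 21.8395*s^2 - 0.9205*s + 2.795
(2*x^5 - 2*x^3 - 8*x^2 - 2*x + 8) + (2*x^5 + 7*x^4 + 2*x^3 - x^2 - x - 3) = 4*x^5 + 7*x^4 - 9*x^2 - 3*x + 5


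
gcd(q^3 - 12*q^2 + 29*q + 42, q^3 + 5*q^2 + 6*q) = 1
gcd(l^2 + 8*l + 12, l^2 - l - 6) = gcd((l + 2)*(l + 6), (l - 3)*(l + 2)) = l + 2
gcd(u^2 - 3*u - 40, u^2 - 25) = u + 5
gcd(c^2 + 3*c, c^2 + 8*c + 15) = c + 3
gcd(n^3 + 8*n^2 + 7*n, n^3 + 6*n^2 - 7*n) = n^2 + 7*n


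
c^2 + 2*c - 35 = (c - 5)*(c + 7)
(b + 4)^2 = b^2 + 8*b + 16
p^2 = p^2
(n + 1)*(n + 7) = n^2 + 8*n + 7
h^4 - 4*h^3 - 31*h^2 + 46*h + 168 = (h - 7)*(h - 3)*(h + 2)*(h + 4)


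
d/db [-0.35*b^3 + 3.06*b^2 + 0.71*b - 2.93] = -1.05*b^2 + 6.12*b + 0.71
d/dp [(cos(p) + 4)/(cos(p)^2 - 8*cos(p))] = (sin(p) - 32*sin(p)/cos(p)^2 + 8*tan(p))/(cos(p) - 8)^2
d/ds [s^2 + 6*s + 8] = 2*s + 6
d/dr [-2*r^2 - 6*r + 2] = -4*r - 6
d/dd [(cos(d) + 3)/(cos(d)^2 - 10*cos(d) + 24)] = (cos(d)^2 + 6*cos(d) - 54)*sin(d)/(cos(d)^2 - 10*cos(d) + 24)^2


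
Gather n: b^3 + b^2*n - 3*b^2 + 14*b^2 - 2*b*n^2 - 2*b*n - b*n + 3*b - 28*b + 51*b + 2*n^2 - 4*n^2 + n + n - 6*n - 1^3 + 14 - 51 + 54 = b^3 + 11*b^2 + 26*b + n^2*(-2*b - 2) + n*(b^2 - 3*b - 4) + 16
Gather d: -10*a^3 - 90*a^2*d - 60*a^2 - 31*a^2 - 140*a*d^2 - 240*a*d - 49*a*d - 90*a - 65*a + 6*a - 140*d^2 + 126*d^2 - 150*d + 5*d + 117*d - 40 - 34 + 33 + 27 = -10*a^3 - 91*a^2 - 149*a + d^2*(-140*a - 14) + d*(-90*a^2 - 289*a - 28) - 14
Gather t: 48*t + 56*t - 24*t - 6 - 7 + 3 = 80*t - 10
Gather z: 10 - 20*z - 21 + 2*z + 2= -18*z - 9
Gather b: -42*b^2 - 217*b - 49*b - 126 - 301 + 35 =-42*b^2 - 266*b - 392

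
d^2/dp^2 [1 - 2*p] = 0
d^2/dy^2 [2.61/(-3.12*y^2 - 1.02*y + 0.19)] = (50.813568*y^2 + 16.612128*y - 2.61*(6.24*y + 1.02)*(12.48*y + 2.04) - 3.094416)/(3.12*y^2 + 1.02*y - 0.19)^3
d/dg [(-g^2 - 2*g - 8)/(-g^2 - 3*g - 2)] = (g^2 - 12*g - 20)/(g^4 + 6*g^3 + 13*g^2 + 12*g + 4)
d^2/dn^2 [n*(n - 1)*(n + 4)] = 6*n + 6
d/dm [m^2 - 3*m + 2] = 2*m - 3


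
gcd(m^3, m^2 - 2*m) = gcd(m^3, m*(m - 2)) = m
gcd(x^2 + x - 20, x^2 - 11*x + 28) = x - 4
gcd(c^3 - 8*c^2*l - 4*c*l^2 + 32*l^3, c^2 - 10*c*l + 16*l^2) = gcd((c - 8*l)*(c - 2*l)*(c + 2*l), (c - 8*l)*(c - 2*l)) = c^2 - 10*c*l + 16*l^2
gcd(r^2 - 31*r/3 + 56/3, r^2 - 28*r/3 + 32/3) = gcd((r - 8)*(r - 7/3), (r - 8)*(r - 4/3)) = r - 8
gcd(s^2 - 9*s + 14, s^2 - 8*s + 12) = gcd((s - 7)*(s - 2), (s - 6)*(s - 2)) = s - 2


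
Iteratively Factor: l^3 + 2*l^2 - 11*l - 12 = (l + 1)*(l^2 + l - 12) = (l + 1)*(l + 4)*(l - 3)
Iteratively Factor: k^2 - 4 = (k - 2)*(k + 2)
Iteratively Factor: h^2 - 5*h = (h - 5)*(h)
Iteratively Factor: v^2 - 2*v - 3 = (v + 1)*(v - 3)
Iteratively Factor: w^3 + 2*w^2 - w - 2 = (w - 1)*(w^2 + 3*w + 2) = (w - 1)*(w + 1)*(w + 2)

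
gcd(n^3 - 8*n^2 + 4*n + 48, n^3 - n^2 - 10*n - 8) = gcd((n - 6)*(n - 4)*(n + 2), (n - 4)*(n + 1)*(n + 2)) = n^2 - 2*n - 8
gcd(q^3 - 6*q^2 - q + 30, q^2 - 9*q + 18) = q - 3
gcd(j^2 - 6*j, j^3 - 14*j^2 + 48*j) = j^2 - 6*j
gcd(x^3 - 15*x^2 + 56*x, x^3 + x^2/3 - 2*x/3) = x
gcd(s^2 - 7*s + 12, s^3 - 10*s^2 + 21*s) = s - 3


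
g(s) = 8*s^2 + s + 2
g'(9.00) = 145.00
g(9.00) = 659.00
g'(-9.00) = -143.00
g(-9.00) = 641.00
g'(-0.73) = -10.68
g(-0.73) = 5.53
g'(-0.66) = -9.56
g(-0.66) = 4.82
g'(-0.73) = -10.68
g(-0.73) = 5.53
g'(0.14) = 3.24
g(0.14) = 2.30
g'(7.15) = 115.40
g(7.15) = 418.13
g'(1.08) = 18.28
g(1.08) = 12.41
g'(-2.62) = -40.92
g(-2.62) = 54.30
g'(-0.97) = -14.52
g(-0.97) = 8.56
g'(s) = 16*s + 1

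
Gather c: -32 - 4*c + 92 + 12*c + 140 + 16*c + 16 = 24*c + 216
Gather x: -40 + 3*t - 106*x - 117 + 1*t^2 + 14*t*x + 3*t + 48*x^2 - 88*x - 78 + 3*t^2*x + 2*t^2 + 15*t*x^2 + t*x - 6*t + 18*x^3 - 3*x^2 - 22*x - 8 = 3*t^2 + 18*x^3 + x^2*(15*t + 45) + x*(3*t^2 + 15*t - 216) - 243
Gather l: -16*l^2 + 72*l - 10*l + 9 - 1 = -16*l^2 + 62*l + 8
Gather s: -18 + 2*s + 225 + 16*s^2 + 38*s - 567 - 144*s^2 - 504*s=-128*s^2 - 464*s - 360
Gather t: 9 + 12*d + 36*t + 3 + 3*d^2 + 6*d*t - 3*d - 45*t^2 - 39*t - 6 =3*d^2 + 9*d - 45*t^2 + t*(6*d - 3) + 6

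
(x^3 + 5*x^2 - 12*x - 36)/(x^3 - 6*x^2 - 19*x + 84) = (x^2 + 8*x + 12)/(x^2 - 3*x - 28)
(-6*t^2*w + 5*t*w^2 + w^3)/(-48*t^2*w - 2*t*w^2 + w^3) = (t - w)/(8*t - w)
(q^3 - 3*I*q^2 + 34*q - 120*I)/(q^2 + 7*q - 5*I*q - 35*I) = (q^2 + 2*I*q + 24)/(q + 7)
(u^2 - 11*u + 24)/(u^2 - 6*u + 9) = (u - 8)/(u - 3)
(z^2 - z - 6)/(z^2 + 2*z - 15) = (z + 2)/(z + 5)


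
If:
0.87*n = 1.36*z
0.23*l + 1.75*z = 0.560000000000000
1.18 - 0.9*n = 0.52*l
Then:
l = 2.18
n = 0.05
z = 0.03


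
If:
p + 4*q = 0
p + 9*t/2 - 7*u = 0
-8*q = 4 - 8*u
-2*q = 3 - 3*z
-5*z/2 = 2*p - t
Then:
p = -62/79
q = 31/158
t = 298/237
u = 55/79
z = 268/237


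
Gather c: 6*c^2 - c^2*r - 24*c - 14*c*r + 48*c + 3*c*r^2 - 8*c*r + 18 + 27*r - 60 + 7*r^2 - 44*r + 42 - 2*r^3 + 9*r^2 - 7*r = c^2*(6 - r) + c*(3*r^2 - 22*r + 24) - 2*r^3 + 16*r^2 - 24*r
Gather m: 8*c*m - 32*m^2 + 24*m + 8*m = -32*m^2 + m*(8*c + 32)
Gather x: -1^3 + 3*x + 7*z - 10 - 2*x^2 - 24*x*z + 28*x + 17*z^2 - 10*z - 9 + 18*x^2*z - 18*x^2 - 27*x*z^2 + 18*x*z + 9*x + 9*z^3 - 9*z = x^2*(18*z - 20) + x*(-27*z^2 - 6*z + 40) + 9*z^3 + 17*z^2 - 12*z - 20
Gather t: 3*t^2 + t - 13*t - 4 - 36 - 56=3*t^2 - 12*t - 96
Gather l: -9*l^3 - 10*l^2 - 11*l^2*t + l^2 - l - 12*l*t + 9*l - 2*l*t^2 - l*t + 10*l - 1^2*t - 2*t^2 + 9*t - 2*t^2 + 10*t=-9*l^3 + l^2*(-11*t - 9) + l*(-2*t^2 - 13*t + 18) - 4*t^2 + 18*t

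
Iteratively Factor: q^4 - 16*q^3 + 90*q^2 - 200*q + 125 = (q - 5)*(q^3 - 11*q^2 + 35*q - 25) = (q - 5)^2*(q^2 - 6*q + 5) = (q - 5)^2*(q - 1)*(q - 5)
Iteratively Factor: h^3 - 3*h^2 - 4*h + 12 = (h + 2)*(h^2 - 5*h + 6) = (h - 2)*(h + 2)*(h - 3)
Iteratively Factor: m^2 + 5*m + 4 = (m + 1)*(m + 4)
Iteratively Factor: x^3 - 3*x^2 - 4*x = (x - 4)*(x^2 + x) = (x - 4)*(x + 1)*(x)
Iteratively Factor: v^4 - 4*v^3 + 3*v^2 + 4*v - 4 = (v - 2)*(v^3 - 2*v^2 - v + 2) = (v - 2)^2*(v^2 - 1) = (v - 2)^2*(v - 1)*(v + 1)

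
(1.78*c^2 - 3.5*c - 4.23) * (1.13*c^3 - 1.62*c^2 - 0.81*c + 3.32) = 2.0114*c^5 - 6.8386*c^4 - 0.5517*c^3 + 15.5972*c^2 - 8.1937*c - 14.0436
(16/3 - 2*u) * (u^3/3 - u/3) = -2*u^4/3 + 16*u^3/9 + 2*u^2/3 - 16*u/9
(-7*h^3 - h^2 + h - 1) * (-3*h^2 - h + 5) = 21*h^5 + 10*h^4 - 37*h^3 - 3*h^2 + 6*h - 5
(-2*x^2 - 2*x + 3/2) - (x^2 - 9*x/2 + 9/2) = -3*x^2 + 5*x/2 - 3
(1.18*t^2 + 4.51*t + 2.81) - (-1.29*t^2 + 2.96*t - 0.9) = 2.47*t^2 + 1.55*t + 3.71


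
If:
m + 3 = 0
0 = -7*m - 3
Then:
No Solution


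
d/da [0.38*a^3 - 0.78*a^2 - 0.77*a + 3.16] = 1.14*a^2 - 1.56*a - 0.77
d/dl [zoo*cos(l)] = zoo*sin(l)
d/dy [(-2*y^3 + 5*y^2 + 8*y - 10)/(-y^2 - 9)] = 2*(y^4 + 31*y^2 - 55*y - 36)/(y^4 + 18*y^2 + 81)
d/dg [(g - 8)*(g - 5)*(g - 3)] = 3*g^2 - 32*g + 79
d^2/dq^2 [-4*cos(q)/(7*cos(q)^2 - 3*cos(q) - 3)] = (-84*(1 - cos(q)^2)^2 - 196*cos(q)^5 - 112*cos(q)^3 - 132*cos(q)^2 + 468*cos(q) + 12)/(-7*cos(q)^2 + 3*cos(q) + 3)^3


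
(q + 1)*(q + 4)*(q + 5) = q^3 + 10*q^2 + 29*q + 20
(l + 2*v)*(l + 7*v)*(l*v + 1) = l^3*v + 9*l^2*v^2 + l^2 + 14*l*v^3 + 9*l*v + 14*v^2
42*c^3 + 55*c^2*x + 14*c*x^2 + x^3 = (c + x)*(6*c + x)*(7*c + x)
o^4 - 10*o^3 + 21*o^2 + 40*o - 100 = (o - 5)^2*(o - 2)*(o + 2)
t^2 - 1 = (t - 1)*(t + 1)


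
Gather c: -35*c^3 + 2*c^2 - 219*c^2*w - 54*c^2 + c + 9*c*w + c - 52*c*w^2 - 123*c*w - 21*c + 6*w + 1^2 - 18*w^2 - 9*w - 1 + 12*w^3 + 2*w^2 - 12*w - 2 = -35*c^3 + c^2*(-219*w - 52) + c*(-52*w^2 - 114*w - 19) + 12*w^3 - 16*w^2 - 15*w - 2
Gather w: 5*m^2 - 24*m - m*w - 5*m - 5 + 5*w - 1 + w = 5*m^2 - 29*m + w*(6 - m) - 6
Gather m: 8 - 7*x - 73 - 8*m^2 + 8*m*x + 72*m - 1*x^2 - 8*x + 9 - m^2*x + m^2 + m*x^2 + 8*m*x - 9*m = m^2*(-x - 7) + m*(x^2 + 16*x + 63) - x^2 - 15*x - 56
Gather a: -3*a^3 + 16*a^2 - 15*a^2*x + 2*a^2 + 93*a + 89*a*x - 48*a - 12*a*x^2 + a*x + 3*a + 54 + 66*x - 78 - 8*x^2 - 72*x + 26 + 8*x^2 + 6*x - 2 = -3*a^3 + a^2*(18 - 15*x) + a*(-12*x^2 + 90*x + 48)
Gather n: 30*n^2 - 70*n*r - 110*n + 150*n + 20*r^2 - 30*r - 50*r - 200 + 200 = 30*n^2 + n*(40 - 70*r) + 20*r^2 - 80*r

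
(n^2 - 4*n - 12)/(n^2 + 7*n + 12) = (n^2 - 4*n - 12)/(n^2 + 7*n + 12)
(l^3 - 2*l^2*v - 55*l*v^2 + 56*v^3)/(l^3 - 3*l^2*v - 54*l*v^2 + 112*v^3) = (-l + v)/(-l + 2*v)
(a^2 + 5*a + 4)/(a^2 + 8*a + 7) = (a + 4)/(a + 7)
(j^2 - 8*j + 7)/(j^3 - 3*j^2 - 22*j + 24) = (j - 7)/(j^2 - 2*j - 24)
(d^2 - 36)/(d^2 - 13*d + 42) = (d + 6)/(d - 7)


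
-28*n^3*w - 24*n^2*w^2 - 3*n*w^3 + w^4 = w*(-7*n + w)*(2*n + w)^2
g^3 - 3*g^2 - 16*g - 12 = (g - 6)*(g + 1)*(g + 2)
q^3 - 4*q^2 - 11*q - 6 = (q - 6)*(q + 1)^2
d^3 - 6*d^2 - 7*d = d*(d - 7)*(d + 1)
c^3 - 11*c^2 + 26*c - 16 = (c - 8)*(c - 2)*(c - 1)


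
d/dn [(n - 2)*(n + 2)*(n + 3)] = 3*n^2 + 6*n - 4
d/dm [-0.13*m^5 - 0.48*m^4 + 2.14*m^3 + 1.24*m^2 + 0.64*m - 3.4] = -0.65*m^4 - 1.92*m^3 + 6.42*m^2 + 2.48*m + 0.64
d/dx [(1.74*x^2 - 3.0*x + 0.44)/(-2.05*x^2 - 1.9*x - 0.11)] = (-9.456*x^2 + 1.4212*x + 1.166)/(4.2025*x^4 + 7.79*x^3 + 4.061*x^2 + 0.418*x + 0.0121)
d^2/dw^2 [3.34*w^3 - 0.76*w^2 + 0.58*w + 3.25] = 20.04*w - 1.52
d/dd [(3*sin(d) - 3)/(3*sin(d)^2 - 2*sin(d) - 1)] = -9*cos(d)/(3*sin(d) + 1)^2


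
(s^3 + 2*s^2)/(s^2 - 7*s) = s*(s + 2)/(s - 7)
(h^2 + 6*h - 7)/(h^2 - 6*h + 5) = (h + 7)/(h - 5)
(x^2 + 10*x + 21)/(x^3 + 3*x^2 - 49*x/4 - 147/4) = 4*(x + 7)/(4*x^2 - 49)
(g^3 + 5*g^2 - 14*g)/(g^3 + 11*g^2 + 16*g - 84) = g/(g + 6)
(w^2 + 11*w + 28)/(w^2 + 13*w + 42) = (w + 4)/(w + 6)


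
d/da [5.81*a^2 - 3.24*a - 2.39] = 11.62*a - 3.24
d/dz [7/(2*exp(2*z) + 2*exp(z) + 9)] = (-28*exp(z) - 14)*exp(z)/(2*exp(2*z) + 2*exp(z) + 9)^2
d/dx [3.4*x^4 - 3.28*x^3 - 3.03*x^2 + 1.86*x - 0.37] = 13.6*x^3 - 9.84*x^2 - 6.06*x + 1.86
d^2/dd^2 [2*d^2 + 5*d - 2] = 4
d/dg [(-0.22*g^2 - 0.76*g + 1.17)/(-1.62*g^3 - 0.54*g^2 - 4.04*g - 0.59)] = (-0.3564*g^4 - 2.4624*g^3 + 6.1646*g^2 + 1.5232*g + 5.1752)/(2.6244*g^6 + 1.7496*g^5 + 13.3812*g^4 + 6.2748*g^3 + 16.9588*g^2 + 4.7672*g + 0.3481)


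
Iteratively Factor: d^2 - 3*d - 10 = (d - 5)*(d + 2)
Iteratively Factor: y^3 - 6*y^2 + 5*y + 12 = (y - 4)*(y^2 - 2*y - 3) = (y - 4)*(y + 1)*(y - 3)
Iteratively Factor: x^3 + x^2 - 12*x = (x - 3)*(x^2 + 4*x) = x*(x - 3)*(x + 4)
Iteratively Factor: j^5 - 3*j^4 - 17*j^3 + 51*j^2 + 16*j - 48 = (j + 4)*(j^4 - 7*j^3 + 11*j^2 + 7*j - 12) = (j - 3)*(j + 4)*(j^3 - 4*j^2 - j + 4) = (j - 3)*(j + 1)*(j + 4)*(j^2 - 5*j + 4) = (j - 3)*(j - 1)*(j + 1)*(j + 4)*(j - 4)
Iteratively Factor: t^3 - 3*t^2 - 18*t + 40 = (t - 5)*(t^2 + 2*t - 8) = (t - 5)*(t - 2)*(t + 4)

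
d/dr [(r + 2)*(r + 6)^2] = (r + 6)*(3*r + 10)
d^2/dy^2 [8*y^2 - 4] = 16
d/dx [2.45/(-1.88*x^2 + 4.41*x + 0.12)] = (9.212*x - 10.8045)/(-1.88*x^2 + 4.41*x + 0.12)^2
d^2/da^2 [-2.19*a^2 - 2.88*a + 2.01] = -4.38000000000000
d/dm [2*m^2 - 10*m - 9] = 4*m - 10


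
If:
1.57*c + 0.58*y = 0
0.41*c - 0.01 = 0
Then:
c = 0.02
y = -0.07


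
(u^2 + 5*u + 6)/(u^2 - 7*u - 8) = (u^2 + 5*u + 6)/(u^2 - 7*u - 8)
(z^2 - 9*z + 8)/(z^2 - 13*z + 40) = (z - 1)/(z - 5)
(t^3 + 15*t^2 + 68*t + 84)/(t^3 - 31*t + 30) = (t^2 + 9*t + 14)/(t^2 - 6*t + 5)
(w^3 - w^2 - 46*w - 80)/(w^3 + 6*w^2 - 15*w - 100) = (w^2 - 6*w - 16)/(w^2 + w - 20)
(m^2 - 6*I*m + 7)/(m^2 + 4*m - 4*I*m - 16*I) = (m^2 - 6*I*m + 7)/(m^2 + 4*m*(1 - I) - 16*I)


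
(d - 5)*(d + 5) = d^2 - 25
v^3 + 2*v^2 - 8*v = v*(v - 2)*(v + 4)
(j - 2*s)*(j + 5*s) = j^2 + 3*j*s - 10*s^2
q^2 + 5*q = q*(q + 5)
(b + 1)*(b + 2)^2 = b^3 + 5*b^2 + 8*b + 4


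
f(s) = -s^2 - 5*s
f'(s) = -2*s - 5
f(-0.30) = 1.41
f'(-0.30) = -4.40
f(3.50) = -29.75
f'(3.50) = -12.00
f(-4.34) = 2.86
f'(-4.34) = 3.68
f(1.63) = -10.81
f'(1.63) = -8.26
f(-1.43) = 5.11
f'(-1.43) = -2.14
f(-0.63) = 2.75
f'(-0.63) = -3.74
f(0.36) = -1.93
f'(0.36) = -5.72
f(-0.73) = 3.12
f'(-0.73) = -3.54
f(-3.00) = 6.00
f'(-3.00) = 1.00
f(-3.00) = 6.00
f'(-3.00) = 1.00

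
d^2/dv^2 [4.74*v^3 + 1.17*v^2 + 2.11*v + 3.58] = 28.44*v + 2.34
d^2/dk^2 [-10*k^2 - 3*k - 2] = -20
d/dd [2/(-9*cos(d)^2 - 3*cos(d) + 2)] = -6*(6*cos(d) + 1)*sin(d)/(9*cos(d)^2 + 3*cos(d) - 2)^2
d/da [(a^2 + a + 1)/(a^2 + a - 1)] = -(4*a + 2)/(a^2 + a - 1)^2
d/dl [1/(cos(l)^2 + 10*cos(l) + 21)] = 2*(cos(l) + 5)*sin(l)/(cos(l)^2 + 10*cos(l) + 21)^2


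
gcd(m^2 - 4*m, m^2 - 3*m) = m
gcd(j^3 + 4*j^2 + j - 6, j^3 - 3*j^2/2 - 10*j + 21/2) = j^2 + 2*j - 3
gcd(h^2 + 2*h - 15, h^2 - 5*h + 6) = h - 3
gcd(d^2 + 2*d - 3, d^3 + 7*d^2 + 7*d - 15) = d^2 + 2*d - 3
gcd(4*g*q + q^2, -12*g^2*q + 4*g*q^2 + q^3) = q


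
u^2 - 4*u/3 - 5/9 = (u - 5/3)*(u + 1/3)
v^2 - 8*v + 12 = (v - 6)*(v - 2)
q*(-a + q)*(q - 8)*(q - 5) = -a*q^3 + 13*a*q^2 - 40*a*q + q^4 - 13*q^3 + 40*q^2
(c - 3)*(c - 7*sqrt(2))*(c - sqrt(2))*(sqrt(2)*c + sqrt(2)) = sqrt(2)*c^4 - 16*c^3 - 2*sqrt(2)*c^3 + 11*sqrt(2)*c^2 + 32*c^2 - 28*sqrt(2)*c + 48*c - 42*sqrt(2)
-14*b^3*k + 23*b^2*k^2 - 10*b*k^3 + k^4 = k*(-7*b + k)*(-2*b + k)*(-b + k)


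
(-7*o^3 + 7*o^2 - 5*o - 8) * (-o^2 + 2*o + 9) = 7*o^5 - 21*o^4 - 44*o^3 + 61*o^2 - 61*o - 72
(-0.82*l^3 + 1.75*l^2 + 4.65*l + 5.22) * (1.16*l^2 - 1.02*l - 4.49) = -0.9512*l^5 + 2.8664*l^4 + 7.2908*l^3 - 6.5453*l^2 - 26.2029*l - 23.4378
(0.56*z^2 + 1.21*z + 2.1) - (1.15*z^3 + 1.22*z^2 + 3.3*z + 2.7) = -1.15*z^3 - 0.66*z^2 - 2.09*z - 0.6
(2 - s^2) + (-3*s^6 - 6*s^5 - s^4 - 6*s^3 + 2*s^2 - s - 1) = -3*s^6 - 6*s^5 - s^4 - 6*s^3 + s^2 - s + 1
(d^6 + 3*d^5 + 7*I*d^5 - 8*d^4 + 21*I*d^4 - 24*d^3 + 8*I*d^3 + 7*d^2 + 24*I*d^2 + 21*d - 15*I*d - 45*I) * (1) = d^6 + 3*d^5 + 7*I*d^5 - 8*d^4 + 21*I*d^4 - 24*d^3 + 8*I*d^3 + 7*d^2 + 24*I*d^2 + 21*d - 15*I*d - 45*I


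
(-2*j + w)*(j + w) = -2*j^2 - j*w + w^2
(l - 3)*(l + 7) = l^2 + 4*l - 21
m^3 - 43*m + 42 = (m - 6)*(m - 1)*(m + 7)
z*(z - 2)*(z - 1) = z^3 - 3*z^2 + 2*z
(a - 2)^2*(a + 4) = a^3 - 12*a + 16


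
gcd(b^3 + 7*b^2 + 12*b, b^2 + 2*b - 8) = b + 4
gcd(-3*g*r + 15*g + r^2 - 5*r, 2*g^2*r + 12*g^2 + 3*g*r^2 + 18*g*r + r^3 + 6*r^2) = 1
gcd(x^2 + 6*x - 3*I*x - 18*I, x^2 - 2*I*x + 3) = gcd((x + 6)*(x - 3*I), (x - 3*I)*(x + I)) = x - 3*I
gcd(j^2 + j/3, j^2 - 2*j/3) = j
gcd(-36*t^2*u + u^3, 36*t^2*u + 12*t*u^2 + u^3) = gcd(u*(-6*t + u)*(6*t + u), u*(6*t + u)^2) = 6*t*u + u^2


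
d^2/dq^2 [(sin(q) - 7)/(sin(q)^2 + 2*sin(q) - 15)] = (-sin(q)^5 + 30*sin(q)^4 - 46*sin(q)^3 + 376*sin(q)^2 - 9*sin(q) - 206)/(sin(q)^2 + 2*sin(q) - 15)^3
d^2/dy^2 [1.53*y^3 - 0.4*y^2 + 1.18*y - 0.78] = 9.18*y - 0.8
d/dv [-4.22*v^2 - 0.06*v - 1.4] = -8.44*v - 0.06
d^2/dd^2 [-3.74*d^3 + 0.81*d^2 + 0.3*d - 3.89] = 1.62 - 22.44*d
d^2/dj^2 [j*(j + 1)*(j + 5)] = 6*j + 12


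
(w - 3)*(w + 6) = w^2 + 3*w - 18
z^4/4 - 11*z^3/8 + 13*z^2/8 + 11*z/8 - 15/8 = (z/4 + 1/4)*(z - 3)*(z - 5/2)*(z - 1)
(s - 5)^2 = s^2 - 10*s + 25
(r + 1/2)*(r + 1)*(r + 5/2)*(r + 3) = r^4 + 7*r^3 + 65*r^2/4 + 14*r + 15/4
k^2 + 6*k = k*(k + 6)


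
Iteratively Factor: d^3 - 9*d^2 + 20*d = (d)*(d^2 - 9*d + 20) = d*(d - 4)*(d - 5)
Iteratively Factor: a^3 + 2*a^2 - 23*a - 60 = (a - 5)*(a^2 + 7*a + 12) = (a - 5)*(a + 3)*(a + 4)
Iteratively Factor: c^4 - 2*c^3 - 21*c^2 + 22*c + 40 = (c + 4)*(c^3 - 6*c^2 + 3*c + 10) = (c + 1)*(c + 4)*(c^2 - 7*c + 10) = (c - 5)*(c + 1)*(c + 4)*(c - 2)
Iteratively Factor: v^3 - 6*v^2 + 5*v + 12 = (v - 4)*(v^2 - 2*v - 3) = (v - 4)*(v + 1)*(v - 3)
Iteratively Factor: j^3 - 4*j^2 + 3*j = (j - 1)*(j^2 - 3*j) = j*(j - 1)*(j - 3)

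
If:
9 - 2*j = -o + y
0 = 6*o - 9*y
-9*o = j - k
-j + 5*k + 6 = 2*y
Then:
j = 1173/266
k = -123/266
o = -72/133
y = -48/133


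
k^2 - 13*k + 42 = (k - 7)*(k - 6)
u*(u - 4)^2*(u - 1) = u^4 - 9*u^3 + 24*u^2 - 16*u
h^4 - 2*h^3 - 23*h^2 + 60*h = h*(h - 4)*(h - 3)*(h + 5)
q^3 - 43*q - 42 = (q - 7)*(q + 1)*(q + 6)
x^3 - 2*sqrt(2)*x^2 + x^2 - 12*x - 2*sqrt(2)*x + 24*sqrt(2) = (x - 3)*(x + 4)*(x - 2*sqrt(2))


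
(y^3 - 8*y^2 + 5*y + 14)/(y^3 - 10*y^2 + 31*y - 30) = (y^2 - 6*y - 7)/(y^2 - 8*y + 15)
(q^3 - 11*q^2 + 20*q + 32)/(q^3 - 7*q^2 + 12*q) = (q^2 - 7*q - 8)/(q*(q - 3))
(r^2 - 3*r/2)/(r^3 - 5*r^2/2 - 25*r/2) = (3 - 2*r)/(-2*r^2 + 5*r + 25)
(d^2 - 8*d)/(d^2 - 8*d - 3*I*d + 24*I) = d/(d - 3*I)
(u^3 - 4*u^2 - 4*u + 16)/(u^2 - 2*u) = u - 2 - 8/u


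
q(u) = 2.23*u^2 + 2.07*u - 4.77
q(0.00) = -4.77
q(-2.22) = 1.62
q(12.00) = 341.19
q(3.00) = 21.51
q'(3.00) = 15.45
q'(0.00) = 2.07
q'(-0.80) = -1.50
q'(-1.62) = -5.16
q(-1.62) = -2.27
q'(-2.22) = -7.83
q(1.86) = 6.80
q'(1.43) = 8.45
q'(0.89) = 6.04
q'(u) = 4.46*u + 2.07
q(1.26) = 1.38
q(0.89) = -1.16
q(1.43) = 2.75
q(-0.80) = -5.00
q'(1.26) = 7.69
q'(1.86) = 10.37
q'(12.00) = 55.59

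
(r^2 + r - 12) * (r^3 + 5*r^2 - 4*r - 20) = r^5 + 6*r^4 - 11*r^3 - 84*r^2 + 28*r + 240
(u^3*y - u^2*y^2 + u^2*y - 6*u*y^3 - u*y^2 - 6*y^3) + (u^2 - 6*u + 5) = u^3*y - u^2*y^2 + u^2*y + u^2 - 6*u*y^3 - u*y^2 - 6*u - 6*y^3 + 5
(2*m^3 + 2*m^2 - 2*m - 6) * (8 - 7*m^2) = -14*m^5 - 14*m^4 + 30*m^3 + 58*m^2 - 16*m - 48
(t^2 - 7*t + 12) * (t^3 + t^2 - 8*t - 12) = t^5 - 6*t^4 - 3*t^3 + 56*t^2 - 12*t - 144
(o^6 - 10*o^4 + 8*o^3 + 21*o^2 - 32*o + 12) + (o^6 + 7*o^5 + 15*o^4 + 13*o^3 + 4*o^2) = 2*o^6 + 7*o^5 + 5*o^4 + 21*o^3 + 25*o^2 - 32*o + 12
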